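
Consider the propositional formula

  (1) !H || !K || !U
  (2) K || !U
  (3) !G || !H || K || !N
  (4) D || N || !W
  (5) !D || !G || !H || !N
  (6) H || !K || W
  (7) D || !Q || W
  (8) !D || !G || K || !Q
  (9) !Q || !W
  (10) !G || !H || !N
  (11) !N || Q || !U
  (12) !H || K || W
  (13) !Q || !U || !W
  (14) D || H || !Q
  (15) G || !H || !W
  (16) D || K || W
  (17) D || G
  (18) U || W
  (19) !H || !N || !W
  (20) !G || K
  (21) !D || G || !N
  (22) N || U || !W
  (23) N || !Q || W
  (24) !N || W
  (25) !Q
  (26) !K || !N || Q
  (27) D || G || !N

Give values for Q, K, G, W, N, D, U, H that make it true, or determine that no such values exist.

Unit clause (!Q) forces Q = False.
Set K = True.
  then (!K || !N || Q) forces N = False.
Set G = False.
  then (D || G) forces D = True.
Try W = False:
  (H || !K || W) forces H = True.
  (!H || !K || !U) forces U = False.
  clause (U || W) is falsified — backtrack.
So W = True.
  then (G || !H || !W) forces H = False.
  then (N || U || !W) forces U = True.
All clauses satisfied.

Q: False, K: True, G: False, W: True, N: False, D: True, U: True, H: False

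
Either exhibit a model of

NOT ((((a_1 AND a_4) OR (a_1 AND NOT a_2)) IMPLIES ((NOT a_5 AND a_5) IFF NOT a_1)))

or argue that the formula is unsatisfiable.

Case a_1 = True: the formula simplifies to NOT (((a_4 OR NOT a_2) IMPLIES NOT ((NOT a_5 AND a_5)))).
  a_5 = True: this becomes NOT (((a_4 OR NOT a_2) IMPLIES True)) = False.
  a_5 = False: this becomes NOT (((a_4 OR NOT a_2) IMPLIES True)) = False.
Case a_1 = False: the formula becomes NOT ((False IMPLIES (NOT a_5 AND a_5))) = False.
Both cases fail — unsatisfiable.

Unsatisfiable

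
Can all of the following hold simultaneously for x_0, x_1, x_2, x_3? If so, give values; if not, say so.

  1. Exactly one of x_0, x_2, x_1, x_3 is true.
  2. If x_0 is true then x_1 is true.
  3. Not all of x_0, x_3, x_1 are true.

x_0: False, x_1: False, x_2: False, x_3: True

  (1) {x_0, x_2, x_1, x_3}: 1 true — exactly one ✓
  (2) x_0=F ⇒ x_1: vacuous ✓
  (3) {x_0, x_3, x_1}: 1/3 true — not all ✓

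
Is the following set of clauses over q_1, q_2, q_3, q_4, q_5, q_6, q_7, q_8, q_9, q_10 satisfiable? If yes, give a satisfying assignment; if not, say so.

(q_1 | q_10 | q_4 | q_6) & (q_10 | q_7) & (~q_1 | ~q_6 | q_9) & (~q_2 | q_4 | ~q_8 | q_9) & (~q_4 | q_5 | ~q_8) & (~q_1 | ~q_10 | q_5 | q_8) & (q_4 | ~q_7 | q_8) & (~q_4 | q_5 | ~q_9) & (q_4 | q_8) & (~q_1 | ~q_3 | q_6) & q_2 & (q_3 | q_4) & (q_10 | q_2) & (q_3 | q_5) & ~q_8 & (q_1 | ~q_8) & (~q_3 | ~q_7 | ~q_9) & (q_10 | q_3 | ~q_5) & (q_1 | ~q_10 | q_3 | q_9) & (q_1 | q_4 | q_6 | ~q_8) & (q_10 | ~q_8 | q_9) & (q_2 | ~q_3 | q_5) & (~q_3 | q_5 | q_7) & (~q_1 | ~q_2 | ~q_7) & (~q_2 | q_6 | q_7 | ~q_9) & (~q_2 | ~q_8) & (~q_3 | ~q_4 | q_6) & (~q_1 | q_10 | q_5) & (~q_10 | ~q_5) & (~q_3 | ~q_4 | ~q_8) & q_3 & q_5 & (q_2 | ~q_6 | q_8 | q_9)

q_1=F; q_2=T; q_3=T; q_4=T; q_5=T; q_6=T; q_7=T; q_8=F; q_9=F; q_10=F

Unit clause (q_2) forces q_2 = True.
Unit clause (~q_8) forces q_8 = False.
Unit clause (q_3) forces q_3 = True.
Unit clause (q_5) forces q_5 = True.
In (q_4 | q_8) only q_4 is left, so q_4 = True.
In (~q_3 | ~q_4 | q_6) only q_6 is left, so q_6 = True.
In (~q_10 | ~q_5) only ~q_10 is left, so q_10 = False.
In (q_10 | q_7) only q_7 is left, so q_7 = True.
In (~q_3 | ~q_7 | ~q_9) only ~q_9 is left, so q_9 = False.
In (~q_1 | ~q_2 | ~q_7) only ~q_1 is left, so q_1 = False.
All clauses satisfied.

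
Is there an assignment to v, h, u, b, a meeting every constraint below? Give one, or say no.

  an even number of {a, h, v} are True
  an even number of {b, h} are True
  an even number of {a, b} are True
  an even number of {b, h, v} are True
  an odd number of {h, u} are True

v = False, h = True, u = False, b = True, a = True

{a, h, v}: 2 true → even ✓
{b, h}: 2 true → even ✓
{a, b}: 2 true → even ✓
{b, h, v}: 2 true → even ✓
{h, u}: 1 true → odd ✓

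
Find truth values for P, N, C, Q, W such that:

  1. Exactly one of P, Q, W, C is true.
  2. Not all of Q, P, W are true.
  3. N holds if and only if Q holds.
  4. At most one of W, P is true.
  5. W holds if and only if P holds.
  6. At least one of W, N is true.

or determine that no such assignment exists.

P=F, N=T, C=F, Q=T, W=F

  (1) {P, Q, W, C}: 1 true — exactly one ✓
  (2) {Q, P, W}: 1/3 true — not all ✓
  (3) N=T, Q=T — same ✓
  (4) {W, P}: 0 true — at most one ✓
  (5) W=F, P=F — same ✓
  (6) {W, N}: 1 true — at least one ✓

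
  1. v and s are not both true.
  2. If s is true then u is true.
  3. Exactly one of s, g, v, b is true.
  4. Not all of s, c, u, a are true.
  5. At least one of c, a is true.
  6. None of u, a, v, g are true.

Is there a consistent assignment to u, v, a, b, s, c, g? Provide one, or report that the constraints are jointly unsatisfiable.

u: False, v: False, a: False, b: True, s: False, c: True, g: False

  (1) v=F, s=F — not both ✓
  (2) s=F ⇒ u: vacuous ✓
  (3) {s, g, v, b}: 1 true — exactly one ✓
  (4) {s, c, u, a}: 1/4 true — not all ✓
  (5) {c, a}: 1 true — at least one ✓
  (6) {u, a, v, g}: 0 true — none ✓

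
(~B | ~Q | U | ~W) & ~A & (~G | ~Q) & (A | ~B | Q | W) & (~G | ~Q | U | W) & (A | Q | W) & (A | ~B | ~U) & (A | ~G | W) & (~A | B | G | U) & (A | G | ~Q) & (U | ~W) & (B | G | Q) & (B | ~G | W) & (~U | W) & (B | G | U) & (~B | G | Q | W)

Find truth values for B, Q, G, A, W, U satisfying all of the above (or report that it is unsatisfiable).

B=F, Q=F, G=T, A=F, W=T, U=T

Unit clause (~A) forces A = False.
Try B = True:
  (A | ~B | ~U) forces U = False.
  (U | ~W) forces W = False.
  (A | ~B | Q | W) forces Q = True.
  (~G | ~Q) forces G = False.
  clause (A | G | ~Q) is falsified — backtrack.
So B = False.
Try Q = True:
  (~G | ~Q) forces G = False.
  clause (A | G | ~Q) is falsified — backtrack.
So Q = False.
  then (A | Q | W) forces W = True.
  then (U | ~W) forces U = True.
  then (B | G | Q) forces G = True.
All clauses satisfied.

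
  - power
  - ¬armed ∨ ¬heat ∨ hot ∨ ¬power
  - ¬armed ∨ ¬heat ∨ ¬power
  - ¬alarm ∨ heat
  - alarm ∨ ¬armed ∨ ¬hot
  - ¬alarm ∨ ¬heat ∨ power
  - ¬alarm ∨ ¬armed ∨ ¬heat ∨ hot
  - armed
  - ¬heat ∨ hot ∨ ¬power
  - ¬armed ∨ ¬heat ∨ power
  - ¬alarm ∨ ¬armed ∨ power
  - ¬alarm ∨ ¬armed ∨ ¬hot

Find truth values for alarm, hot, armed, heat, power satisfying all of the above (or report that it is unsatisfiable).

Unit clause (power) forces power = True.
Unit clause (armed) forces armed = True.
In (¬armed ∨ ¬heat ∨ ¬power) only ¬heat is left, so heat = False.
In (¬alarm ∨ heat) only ¬alarm is left, so alarm = False.
In (alarm ∨ ¬armed ∨ ¬hot) only ¬hot is left, so hot = False.
All clauses satisfied.

alarm: False, hot: False, armed: True, heat: False, power: True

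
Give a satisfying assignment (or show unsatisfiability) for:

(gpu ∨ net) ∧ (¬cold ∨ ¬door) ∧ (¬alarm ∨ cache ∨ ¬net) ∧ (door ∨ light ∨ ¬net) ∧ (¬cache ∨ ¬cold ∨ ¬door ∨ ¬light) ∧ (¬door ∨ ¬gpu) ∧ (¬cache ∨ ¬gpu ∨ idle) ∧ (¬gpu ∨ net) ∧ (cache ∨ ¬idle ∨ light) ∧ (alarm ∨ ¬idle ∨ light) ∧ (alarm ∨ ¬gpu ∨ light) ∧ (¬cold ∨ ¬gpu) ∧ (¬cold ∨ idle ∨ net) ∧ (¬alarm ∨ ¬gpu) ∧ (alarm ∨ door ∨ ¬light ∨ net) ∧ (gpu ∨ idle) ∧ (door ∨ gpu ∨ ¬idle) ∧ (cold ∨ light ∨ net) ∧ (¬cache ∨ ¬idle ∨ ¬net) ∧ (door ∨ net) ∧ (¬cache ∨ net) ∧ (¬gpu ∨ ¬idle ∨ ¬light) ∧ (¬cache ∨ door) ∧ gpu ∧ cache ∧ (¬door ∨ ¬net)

Unsatisfiable — no assignment works.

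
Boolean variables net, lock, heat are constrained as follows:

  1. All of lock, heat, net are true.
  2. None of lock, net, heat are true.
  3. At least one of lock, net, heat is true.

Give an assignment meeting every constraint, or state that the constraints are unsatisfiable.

UNSATISFIABLE

Case net = True:
  Constraint (2) is violated (net=T) — contradiction.
Case net = False:
  Constraint (1) is violated (net=F) — contradiction.
Both cases fail — unsatisfiable.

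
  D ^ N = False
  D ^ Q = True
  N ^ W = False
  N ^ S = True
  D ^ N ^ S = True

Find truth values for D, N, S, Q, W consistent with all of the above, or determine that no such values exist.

D: False; N: False; S: True; Q: True; W: False

D ^ N = F ^ F = False ✓
D ^ Q = F ^ T = True ✓
N ^ W = F ^ F = False ✓
N ^ S = F ^ T = True ✓
D ^ N ^ S = F ^ F ^ T = True ✓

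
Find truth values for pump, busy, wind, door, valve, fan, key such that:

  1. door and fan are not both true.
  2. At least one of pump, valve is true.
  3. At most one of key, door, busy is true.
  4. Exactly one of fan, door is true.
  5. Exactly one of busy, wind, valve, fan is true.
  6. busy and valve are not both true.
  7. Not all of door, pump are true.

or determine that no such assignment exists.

pump = False, busy = False, wind = False, door = True, valve = True, fan = False, key = False

  (1) door=T, fan=F — not both ✓
  (2) {pump, valve}: 1 true — at least one ✓
  (3) {key, door, busy}: 1 true — at most one ✓
  (4) {fan, door}: 1 true — exactly one ✓
  (5) {busy, wind, valve, fan}: 1 true — exactly one ✓
  (6) busy=F, valve=T — not both ✓
  (7) {door, pump}: 1/2 true — not all ✓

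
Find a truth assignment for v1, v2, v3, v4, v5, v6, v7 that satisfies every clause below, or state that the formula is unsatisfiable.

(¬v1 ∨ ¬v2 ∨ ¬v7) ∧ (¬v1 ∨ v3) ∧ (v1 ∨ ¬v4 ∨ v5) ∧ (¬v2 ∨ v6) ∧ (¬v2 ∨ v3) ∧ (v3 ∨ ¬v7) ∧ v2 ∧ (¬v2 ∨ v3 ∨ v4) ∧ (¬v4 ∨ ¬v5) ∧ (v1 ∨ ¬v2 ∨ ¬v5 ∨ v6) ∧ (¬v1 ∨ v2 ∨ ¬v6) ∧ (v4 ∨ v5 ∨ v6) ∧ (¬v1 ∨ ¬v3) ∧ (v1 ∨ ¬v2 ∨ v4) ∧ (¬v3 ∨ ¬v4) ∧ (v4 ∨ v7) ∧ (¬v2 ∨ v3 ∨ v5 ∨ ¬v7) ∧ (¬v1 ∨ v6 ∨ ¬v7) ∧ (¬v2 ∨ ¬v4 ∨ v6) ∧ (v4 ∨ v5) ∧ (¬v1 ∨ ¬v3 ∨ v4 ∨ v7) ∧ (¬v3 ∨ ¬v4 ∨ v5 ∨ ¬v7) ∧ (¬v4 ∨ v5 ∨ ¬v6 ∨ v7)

Case v2 = True:
  (¬v2 ∨ v6) forces v6 = True.
  (¬v2 ∨ v3) forces v3 = True.
  (¬v1 ∨ ¬v3) forces v1 = False.
  (v1 ∨ ¬v2 ∨ v4) forces v4 = True.
  Clause (¬v3 ∨ ¬v4) is falsified — contradiction.
Case v2 = False:
  Clause (v2) is falsified — contradiction.
Both cases fail, so the formula is unsatisfiable.

No satisfying assignment exists.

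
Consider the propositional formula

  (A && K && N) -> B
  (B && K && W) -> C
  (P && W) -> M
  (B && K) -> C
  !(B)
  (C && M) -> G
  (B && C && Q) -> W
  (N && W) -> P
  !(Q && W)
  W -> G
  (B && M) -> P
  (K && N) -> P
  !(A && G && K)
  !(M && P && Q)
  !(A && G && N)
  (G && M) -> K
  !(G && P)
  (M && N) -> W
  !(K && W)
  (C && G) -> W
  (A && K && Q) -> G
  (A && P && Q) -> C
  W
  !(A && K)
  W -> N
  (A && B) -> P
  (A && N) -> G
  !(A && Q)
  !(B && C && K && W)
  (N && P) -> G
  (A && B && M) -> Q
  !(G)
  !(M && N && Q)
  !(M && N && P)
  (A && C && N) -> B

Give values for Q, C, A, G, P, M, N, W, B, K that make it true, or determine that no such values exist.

Unsatisfiable

Case G = True:
  Clause (!G) is falsified — contradiction.
Case G = False:
  (G || !W) forces W = False.
  Clause (W) is falsified — contradiction.
Both cases fail, so the formula is unsatisfiable.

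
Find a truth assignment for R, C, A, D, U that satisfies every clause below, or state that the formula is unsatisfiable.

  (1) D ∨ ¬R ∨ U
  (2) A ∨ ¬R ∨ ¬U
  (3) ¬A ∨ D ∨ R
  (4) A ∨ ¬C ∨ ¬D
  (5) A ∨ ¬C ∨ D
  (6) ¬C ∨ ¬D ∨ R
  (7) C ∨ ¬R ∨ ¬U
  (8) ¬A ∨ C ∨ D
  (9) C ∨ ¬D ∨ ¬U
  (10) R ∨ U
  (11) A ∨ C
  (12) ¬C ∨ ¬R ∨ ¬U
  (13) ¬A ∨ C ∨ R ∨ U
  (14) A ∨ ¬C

R=T; C=T; A=T; D=T; U=F

Set R = True.
Set C = True.
  then (¬C ∨ ¬R ∨ ¬U) forces U = False.
  then (A ∨ ¬C) forces A = True.
  then (D ∨ ¬R ∨ U) forces D = True.
All clauses satisfied.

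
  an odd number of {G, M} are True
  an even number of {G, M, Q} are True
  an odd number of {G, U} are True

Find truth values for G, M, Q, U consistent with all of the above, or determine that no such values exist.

G = True, M = False, Q = True, U = False

{G, M}: 1 true → odd ✓
{G, M, Q}: 2 true → even ✓
{G, U}: 1 true → odd ✓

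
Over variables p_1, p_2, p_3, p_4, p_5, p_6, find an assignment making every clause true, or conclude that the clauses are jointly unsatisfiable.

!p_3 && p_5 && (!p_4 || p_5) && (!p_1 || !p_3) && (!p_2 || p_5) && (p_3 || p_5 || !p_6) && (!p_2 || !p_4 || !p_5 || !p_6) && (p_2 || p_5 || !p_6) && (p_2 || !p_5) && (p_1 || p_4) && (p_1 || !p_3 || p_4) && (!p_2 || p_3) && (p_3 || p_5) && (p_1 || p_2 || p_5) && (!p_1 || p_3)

No satisfying assignment exists.

Case p_3 = True:
  Clause (!p_3) is falsified — contradiction.
Case p_3 = False:
  (p_5) forces p_5 = True.
  (p_2 || !p_5) forces p_2 = True.
  Clause (!p_2 || p_3) is falsified — contradiction.
Both cases fail, so the formula is unsatisfiable.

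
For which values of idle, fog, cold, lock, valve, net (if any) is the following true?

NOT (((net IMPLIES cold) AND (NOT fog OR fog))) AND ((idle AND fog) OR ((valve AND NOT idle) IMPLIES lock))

idle = False, fog = True, cold = False, lock = True, valve = True, net = True

  NOT (((net IMPLIES cold) AND (NOT fog OR fog))) = True
    (net IMPLIES cold) AND (NOT fog OR fog) = False
      net IMPLIES cold = False
      NOT fog OR fog = True
        NOT fog = False
  (idle AND fog) OR ((valve AND NOT idle) IMPLIES lock) = True
    idle AND fog = False
    (valve AND NOT idle) IMPLIES lock = True
      valve AND NOT idle = True
        NOT idle = True
Both conjuncts True, so the formula holds.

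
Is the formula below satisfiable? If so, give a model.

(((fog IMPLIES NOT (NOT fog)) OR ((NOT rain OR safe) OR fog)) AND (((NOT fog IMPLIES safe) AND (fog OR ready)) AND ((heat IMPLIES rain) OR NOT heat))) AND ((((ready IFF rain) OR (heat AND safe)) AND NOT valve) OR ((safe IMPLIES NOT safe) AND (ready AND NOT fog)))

heat: True, rain: True, valve: False, safe: True, ready: True, fog: True

  ((fog IMPLIES NOT (NOT fog)) OR ((NOT rain OR safe) OR fog)) AND (((NOT fog IMPLIES safe) AND (fog OR ready)) AND ((heat IMPLIES rain) OR NOT heat)) = True
    (fog IMPLIES NOT (NOT fog)) OR ((NOT rain OR safe) OR fog) = True
      fog IMPLIES NOT (NOT fog) = True
        NOT (NOT fog) = True
          NOT fog = False
      (NOT rain OR safe) OR fog = True
        NOT rain OR safe = True
          NOT rain = False
    ((NOT fog IMPLIES safe) AND (fog OR ready)) AND ((heat IMPLIES rain) OR NOT heat) = True
      (NOT fog IMPLIES safe) AND (fog OR ready) = True
        NOT fog IMPLIES safe = True
          NOT fog = False
        fog OR ready = True
      (heat IMPLIES rain) OR NOT heat = True
        heat IMPLIES rain = True
        NOT heat = False
  (((ready IFF rain) OR (heat AND safe)) AND NOT valve) OR ((safe IMPLIES NOT safe) AND (ready AND NOT fog)) = True
    ((ready IFF rain) OR (heat AND safe)) AND NOT valve = True
      (ready IFF rain) OR (heat AND safe) = True
        ready IFF rain = True
        heat AND safe = True
      NOT valve = True
    (safe IMPLIES NOT safe) AND (ready AND NOT fog) = False
      safe IMPLIES NOT safe = False
        NOT safe = False
      ready AND NOT fog = False
        NOT fog = False
Both conjuncts True, so the formula holds.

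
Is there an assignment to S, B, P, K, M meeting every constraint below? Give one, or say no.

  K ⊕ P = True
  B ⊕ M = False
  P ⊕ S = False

S: True; B: False; P: True; K: False; M: False

K ⊕ P = F ⊕ T = True ✓
B ⊕ M = F ⊕ F = False ✓
P ⊕ S = T ⊕ T = False ✓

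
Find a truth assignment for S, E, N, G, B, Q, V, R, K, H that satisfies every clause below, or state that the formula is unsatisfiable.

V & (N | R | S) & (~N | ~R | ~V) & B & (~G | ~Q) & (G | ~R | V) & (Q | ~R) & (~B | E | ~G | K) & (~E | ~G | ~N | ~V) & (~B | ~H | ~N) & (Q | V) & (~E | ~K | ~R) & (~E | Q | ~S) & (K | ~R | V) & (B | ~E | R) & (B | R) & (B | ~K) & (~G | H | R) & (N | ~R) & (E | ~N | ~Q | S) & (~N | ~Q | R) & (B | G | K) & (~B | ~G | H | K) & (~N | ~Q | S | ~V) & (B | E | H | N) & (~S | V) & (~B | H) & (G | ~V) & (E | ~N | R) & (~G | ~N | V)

Unit clause (V) forces V = True.
Unit clause (B) forces B = True.
In (~B | H) only H is left, so H = True.
In (G | ~V) only G is left, so G = True.
In (~G | ~Q) only ~Q is left, so Q = False.
In (Q | ~R) only ~R is left, so R = False.
In (~B | ~H | ~N) only ~N is left, so N = False.
In (N | R | S) only S is left, so S = True.
In (~E | Q | ~S) only ~E is left, so E = False.
In (~B | E | ~G | K) only K is left, so K = True.
All clauses satisfied.

S: True, E: False, N: False, G: True, B: True, Q: False, V: True, R: False, K: True, H: True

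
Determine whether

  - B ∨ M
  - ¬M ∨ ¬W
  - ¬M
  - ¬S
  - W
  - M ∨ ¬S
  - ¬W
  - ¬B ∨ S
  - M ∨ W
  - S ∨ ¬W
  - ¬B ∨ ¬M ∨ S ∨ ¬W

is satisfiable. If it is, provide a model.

UNSATISFIABLE

Case W = True:
  Clause (¬W) is falsified — contradiction.
Case W = False:
  Clause (W) is falsified — contradiction.
Both cases fail, so the formula is unsatisfiable.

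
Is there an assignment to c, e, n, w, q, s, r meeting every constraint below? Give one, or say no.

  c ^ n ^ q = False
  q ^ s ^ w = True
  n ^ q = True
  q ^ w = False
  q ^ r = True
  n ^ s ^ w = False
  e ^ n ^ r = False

c = True, e = False, n = False, w = True, q = True, s = True, r = False

c ^ n ^ q = T ^ F ^ T = False ✓
q ^ s ^ w = T ^ T ^ T = True ✓
n ^ q = F ^ T = True ✓
q ^ w = T ^ T = False ✓
q ^ r = T ^ F = True ✓
n ^ s ^ w = F ^ T ^ T = False ✓
e ^ n ^ r = F ^ F ^ F = False ✓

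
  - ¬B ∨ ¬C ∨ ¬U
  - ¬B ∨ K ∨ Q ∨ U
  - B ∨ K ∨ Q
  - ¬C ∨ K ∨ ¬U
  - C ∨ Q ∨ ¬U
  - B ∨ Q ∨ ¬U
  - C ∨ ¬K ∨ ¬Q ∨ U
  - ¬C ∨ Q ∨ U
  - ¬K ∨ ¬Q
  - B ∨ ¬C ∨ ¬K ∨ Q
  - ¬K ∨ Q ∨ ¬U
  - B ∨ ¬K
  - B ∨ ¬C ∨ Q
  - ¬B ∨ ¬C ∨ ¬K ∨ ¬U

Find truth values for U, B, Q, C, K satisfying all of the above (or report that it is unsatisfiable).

Set U = False.
Set B = True.
Set Q = True.
  then (¬K ∨ ¬Q) forces K = False.
Set C = True.
All clauses satisfied.

U = False, B = True, Q = True, C = True, K = False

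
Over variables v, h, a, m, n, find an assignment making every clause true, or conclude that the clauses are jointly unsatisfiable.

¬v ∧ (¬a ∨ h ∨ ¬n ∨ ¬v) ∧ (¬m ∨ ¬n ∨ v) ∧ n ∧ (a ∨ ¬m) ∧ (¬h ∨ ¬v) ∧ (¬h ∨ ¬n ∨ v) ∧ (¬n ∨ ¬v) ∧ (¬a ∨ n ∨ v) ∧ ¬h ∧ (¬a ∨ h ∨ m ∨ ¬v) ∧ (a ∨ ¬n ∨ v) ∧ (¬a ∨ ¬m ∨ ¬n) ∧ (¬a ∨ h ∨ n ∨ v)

v=F, h=F, a=T, m=F, n=T

Unit clause (¬v) forces v = False.
Unit clause (n) forces n = True.
In (¬h ∨ ¬n ∨ v) only ¬h is left, so h = False.
In (a ∨ ¬n ∨ v) only a is left, so a = True.
In (¬a ∨ ¬m ∨ ¬n) only ¬m is left, so m = False.
All clauses satisfied.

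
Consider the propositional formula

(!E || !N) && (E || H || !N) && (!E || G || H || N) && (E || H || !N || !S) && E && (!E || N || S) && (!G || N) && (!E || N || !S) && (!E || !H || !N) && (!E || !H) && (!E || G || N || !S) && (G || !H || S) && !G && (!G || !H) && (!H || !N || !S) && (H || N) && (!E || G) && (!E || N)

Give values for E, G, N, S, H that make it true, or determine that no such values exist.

Case E = True:
  (!E || !N) forces N = False.
  Clause (!E || N) is falsified — contradiction.
Case E = False:
  Clause (E) is falsified — contradiction.
Both cases fail, so the formula is unsatisfiable.

The formula is unsatisfiable.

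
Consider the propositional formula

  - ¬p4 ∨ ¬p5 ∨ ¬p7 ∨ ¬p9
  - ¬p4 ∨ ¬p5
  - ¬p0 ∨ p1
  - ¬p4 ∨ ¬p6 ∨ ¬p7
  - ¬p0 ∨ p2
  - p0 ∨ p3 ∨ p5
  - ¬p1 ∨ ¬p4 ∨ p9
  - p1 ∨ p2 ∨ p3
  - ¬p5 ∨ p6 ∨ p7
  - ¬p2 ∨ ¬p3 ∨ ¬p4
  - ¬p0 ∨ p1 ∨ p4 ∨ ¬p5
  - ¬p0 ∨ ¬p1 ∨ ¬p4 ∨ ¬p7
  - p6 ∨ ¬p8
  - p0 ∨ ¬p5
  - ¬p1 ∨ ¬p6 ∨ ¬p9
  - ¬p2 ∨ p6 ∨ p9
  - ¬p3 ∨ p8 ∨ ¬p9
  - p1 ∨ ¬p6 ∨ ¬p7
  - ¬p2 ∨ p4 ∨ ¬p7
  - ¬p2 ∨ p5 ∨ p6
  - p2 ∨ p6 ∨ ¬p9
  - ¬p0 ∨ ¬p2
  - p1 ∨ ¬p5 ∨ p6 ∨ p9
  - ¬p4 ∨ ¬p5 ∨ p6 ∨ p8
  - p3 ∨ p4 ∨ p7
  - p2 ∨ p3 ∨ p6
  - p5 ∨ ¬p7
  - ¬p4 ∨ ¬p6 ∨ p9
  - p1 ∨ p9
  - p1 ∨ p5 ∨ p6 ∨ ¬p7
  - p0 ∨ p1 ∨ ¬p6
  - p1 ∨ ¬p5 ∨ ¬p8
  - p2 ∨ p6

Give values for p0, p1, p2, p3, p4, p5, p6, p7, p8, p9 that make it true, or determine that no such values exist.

p0 = False, p1 = True, p2 = True, p3 = True, p4 = False, p5 = False, p6 = True, p7 = False, p8 = True, p9 = False

Set p0 = False.
  then (p0 ∨ ¬p5) forces p5 = False.
  then (p5 ∨ ¬p7) forces p7 = False.
  then (p0 ∨ p3 ∨ p5) forces p3 = True.
Try p1 = False:
  (p1 ∨ p9) forces p9 = True.
  (¬p3 ∨ p8 ∨ ¬p9) forces p8 = True.
  (p6 ∨ ¬p8) forces p6 = True.
  clause (p0 ∨ p1 ∨ ¬p6) is falsified — backtrack.
So p1 = True.
Set p2 = True.
  then (¬p2 ∨ ¬p3 ∨ ¬p4) forces p4 = False.
  then (¬p2 ∨ p5 ∨ p6) forces p6 = True.
  then (¬p1 ∨ ¬p6 ∨ ¬p9) forces p9 = False.
Set p8 = True.
All clauses satisfied.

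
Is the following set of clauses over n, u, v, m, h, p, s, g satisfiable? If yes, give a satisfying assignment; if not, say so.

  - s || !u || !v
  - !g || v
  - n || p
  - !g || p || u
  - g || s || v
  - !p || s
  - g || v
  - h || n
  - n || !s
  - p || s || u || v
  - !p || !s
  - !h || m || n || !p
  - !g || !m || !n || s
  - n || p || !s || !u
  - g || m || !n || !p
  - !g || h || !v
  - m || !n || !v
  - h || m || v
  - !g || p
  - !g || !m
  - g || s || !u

Try n = False:
  (n || p) forces p = True.
  (!p || s) forces s = True.
  clause (n || !s) is falsified — backtrack.
So n = True.
Set u = True.
Try v = False:
  (!g || v) forces g = False.
  clause (g || v) is falsified — backtrack.
So v = True.
  then (s || !u || !v) forces s = True.
  then (!p || !s) forces p = False.
  then (m || !n || !v) forces m = True.
  then (!g || p) forces g = False.
Set h = True.
All clauses satisfied.

n=T, u=T, v=T, m=T, h=T, p=F, s=T, g=F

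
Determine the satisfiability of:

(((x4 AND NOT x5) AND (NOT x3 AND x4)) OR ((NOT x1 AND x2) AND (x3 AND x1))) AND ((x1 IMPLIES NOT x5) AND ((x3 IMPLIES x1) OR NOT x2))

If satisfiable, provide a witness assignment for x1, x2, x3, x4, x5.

x1: False, x2: True, x3: False, x4: True, x5: False

  ((x4 AND NOT x5) AND (NOT x3 AND x4)) OR ((NOT x1 AND x2) AND (x3 AND x1)) = True
    (x4 AND NOT x5) AND (NOT x3 AND x4) = True
      x4 AND NOT x5 = True
        NOT x5 = True
      NOT x3 AND x4 = True
        NOT x3 = True
    (NOT x1 AND x2) AND (x3 AND x1) = False
      NOT x1 AND x2 = True
        NOT x1 = True
      x3 AND x1 = False
  (x1 IMPLIES NOT x5) AND ((x3 IMPLIES x1) OR NOT x2) = True
    x1 IMPLIES NOT x5 = True
      NOT x5 = True
    (x3 IMPLIES x1) OR NOT x2 = True
      x3 IMPLIES x1 = True
      NOT x2 = False
Both conjuncts True, so the formula holds.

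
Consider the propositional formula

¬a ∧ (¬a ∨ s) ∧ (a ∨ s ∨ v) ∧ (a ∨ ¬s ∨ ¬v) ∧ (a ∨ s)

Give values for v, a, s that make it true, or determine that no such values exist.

v=F; a=F; s=T

Unit clause (¬a) forces a = False.
In (a ∨ s) only s is left, so s = True.
In (a ∨ ¬s ∨ ¬v) only ¬v is left, so v = False.
Check each clause:
  (¬a): ¬a holds.
  (¬a ∨ s): ¬a holds.
  (a ∨ s ∨ v): s holds.
  (a ∨ ¬s ∨ ¬v): ¬v holds.
  (a ∨ s): s holds.
All clauses satisfied.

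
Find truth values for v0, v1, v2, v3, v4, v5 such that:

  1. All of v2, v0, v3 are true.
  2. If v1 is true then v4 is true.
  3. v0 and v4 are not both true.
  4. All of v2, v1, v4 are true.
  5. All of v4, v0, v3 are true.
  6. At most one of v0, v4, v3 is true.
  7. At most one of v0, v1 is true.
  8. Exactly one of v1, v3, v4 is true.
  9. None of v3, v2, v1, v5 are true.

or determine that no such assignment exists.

UNSATISFIABLE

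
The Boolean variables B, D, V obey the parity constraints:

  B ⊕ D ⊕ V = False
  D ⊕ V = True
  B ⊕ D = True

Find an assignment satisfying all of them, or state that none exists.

B = True, D = False, V = True

B ⊕ D ⊕ V = T ⊕ F ⊕ T = False ✓
D ⊕ V = F ⊕ T = True ✓
B ⊕ D = T ⊕ F = True ✓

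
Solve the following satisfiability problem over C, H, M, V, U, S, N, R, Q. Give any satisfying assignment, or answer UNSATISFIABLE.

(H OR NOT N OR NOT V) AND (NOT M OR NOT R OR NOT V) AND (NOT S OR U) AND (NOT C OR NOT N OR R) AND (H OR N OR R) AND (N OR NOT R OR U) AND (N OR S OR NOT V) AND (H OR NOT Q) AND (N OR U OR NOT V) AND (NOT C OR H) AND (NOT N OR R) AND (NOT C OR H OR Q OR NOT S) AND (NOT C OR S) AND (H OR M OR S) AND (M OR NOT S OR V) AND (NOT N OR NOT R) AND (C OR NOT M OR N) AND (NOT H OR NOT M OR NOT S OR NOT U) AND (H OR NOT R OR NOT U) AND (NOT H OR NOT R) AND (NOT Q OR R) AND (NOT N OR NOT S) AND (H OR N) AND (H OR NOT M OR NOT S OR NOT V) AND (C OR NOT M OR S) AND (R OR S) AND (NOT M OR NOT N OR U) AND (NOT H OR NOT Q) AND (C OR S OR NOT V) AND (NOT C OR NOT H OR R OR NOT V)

Set C = False.
Set H = True.
  then (NOT H OR NOT R) forces R = False.
  then (NOT Q OR R) forces Q = False.
  then (R OR S) forces S = True.
  then (NOT S OR U) forces U = True.
  then (NOT N OR R) forces N = False.
  then (C OR NOT M OR N) forces M = False.
  then (M OR NOT S OR V) forces V = True.
All clauses satisfied.

C = False; H = True; M = False; V = True; U = True; S = True; N = False; R = False; Q = False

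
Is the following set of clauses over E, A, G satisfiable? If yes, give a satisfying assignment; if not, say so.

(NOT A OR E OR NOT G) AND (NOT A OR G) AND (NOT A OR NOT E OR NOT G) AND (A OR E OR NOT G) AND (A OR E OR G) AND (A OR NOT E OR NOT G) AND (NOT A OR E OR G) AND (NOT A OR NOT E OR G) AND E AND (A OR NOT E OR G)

UNSATISFIABLE

Case A = True:
  (NOT A OR G) forces G = True.
  (NOT A OR E OR NOT G) forces E = True.
  Clause (NOT A OR NOT E OR NOT G) is falsified — contradiction.
Case A = False:
  (E) forces E = True.
  (A OR NOT E OR NOT G) forces G = False.
  Clause (A OR NOT E OR G) is falsified — contradiction.
Both cases fail, so the formula is unsatisfiable.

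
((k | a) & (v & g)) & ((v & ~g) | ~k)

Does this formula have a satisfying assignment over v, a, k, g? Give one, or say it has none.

v = True; a = True; k = False; g = True

  (k | a) & (v & g) = True
    k | a = True
    v & g = True
  (v & ~g) | ~k = True
    v & ~g = False
      ~g = False
    ~k = True
Both conjuncts True, so the formula holds.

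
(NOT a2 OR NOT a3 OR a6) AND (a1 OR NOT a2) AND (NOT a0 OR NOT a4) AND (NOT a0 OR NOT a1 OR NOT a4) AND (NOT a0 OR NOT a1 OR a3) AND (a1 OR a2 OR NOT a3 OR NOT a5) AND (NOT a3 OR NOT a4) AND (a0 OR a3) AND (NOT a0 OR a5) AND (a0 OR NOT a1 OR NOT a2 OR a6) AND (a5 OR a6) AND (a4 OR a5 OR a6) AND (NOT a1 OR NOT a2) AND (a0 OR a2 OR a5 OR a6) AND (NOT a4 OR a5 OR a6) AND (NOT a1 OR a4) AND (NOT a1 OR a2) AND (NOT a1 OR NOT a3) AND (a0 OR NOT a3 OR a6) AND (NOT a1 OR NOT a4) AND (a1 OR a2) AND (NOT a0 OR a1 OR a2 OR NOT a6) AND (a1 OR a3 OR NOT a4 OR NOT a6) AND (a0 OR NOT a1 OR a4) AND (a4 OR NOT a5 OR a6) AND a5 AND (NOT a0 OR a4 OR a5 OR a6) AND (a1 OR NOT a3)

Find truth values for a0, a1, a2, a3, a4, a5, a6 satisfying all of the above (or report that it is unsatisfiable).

Case a1 = True:
  (NOT a1 OR NOT a2) forces a2 = False.
  Clause (NOT a1 OR a2) is falsified — contradiction.
Case a1 = False:
  (a1 OR NOT a2) forces a2 = False.
  Clause (a1 OR a2) is falsified — contradiction.
Both cases fail, so the formula is unsatisfiable.

UNSATISFIABLE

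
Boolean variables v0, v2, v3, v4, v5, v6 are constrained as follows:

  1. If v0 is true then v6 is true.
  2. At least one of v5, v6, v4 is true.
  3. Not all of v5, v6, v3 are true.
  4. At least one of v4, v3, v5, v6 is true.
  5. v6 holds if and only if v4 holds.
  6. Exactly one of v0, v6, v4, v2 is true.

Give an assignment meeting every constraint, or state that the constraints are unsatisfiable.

v0 = False, v2 = True, v3 = True, v4 = False, v5 = True, v6 = False

  (1) v0=F ⇒ v6: vacuous ✓
  (2) {v5, v6, v4}: 1 true — at least one ✓
  (3) {v5, v6, v3}: 2/3 true — not all ✓
  (4) {v4, v3, v5, v6}: 2 true — at least one ✓
  (5) v6=F, v4=F — same ✓
  (6) {v0, v6, v4, v2}: 1 true — exactly one ✓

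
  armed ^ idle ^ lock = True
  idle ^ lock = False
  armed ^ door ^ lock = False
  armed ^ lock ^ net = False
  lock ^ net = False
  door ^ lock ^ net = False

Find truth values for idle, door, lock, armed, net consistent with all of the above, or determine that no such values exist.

Adding constraints 1, 2, 4, 5 mod 2: every variable appears an even number of times on the left, so the left side is 0.
But the right sides sum to 1 (mod 2). 0 ≠ 1 — the system is inconsistent.

No satisfying assignment exists.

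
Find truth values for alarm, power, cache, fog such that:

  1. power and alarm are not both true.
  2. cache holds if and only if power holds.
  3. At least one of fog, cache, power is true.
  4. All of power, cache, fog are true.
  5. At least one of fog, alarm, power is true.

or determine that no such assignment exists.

alarm=F; power=T; cache=T; fog=T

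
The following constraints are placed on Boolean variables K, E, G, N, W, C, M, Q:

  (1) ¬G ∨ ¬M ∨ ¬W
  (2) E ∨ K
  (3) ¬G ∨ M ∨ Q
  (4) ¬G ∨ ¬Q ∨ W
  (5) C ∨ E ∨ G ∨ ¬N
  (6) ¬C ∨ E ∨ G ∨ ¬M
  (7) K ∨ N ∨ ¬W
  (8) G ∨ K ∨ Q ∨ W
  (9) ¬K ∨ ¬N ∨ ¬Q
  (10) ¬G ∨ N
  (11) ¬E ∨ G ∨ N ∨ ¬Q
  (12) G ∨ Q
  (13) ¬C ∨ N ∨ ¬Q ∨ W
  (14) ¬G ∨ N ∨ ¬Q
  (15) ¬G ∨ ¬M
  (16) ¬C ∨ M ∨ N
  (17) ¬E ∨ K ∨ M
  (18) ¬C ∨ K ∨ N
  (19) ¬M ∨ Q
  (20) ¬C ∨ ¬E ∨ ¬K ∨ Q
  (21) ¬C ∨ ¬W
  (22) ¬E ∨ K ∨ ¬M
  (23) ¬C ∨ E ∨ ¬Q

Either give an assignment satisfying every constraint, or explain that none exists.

Try K = False:
  (E ∨ K) forces E = True.
  (¬E ∨ K ∨ M) forces M = True.
  clause (¬E ∨ K ∨ ¬M) is falsified — backtrack.
So K = True.
Set E = False.
Set G = False.
  then (G ∨ Q) forces Q = True.
  then (¬C ∨ E ∨ ¬Q) forces C = False.
  then (C ∨ E ∨ G ∨ ¬N) forces N = False.
Set W = True.
Set M = True.
All clauses satisfied.

K=T; E=F; G=F; N=F; W=T; C=F; M=T; Q=T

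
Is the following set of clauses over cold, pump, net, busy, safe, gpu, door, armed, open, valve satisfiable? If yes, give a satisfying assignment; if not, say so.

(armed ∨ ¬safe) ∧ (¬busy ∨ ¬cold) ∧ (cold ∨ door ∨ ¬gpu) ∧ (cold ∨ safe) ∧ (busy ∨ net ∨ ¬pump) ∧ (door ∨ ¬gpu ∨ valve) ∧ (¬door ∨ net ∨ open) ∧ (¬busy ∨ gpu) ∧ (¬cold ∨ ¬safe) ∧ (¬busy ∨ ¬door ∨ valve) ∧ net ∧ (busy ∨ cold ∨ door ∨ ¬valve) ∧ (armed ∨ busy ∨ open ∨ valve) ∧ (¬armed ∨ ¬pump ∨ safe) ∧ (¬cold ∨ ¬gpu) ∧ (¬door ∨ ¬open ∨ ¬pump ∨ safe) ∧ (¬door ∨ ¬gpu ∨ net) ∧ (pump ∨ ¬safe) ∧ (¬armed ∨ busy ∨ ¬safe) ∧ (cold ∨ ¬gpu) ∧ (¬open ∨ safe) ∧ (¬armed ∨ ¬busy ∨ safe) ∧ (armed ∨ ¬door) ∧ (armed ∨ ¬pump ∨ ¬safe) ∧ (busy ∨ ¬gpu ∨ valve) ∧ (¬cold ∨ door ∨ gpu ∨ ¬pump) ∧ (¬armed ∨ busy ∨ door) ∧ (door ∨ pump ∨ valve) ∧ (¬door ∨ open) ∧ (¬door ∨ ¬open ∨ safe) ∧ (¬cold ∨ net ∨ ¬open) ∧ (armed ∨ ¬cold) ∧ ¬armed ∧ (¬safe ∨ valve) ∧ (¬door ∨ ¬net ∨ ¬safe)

Case armed = True:
  Clause (¬armed) is falsified — contradiction.
Case armed = False:
  (armed ∨ ¬safe) forces safe = False.
  (cold ∨ safe) forces cold = True.
  Clause (armed ∨ ¬cold) is falsified — contradiction.
Both cases fail, so the formula is unsatisfiable.

Unsatisfiable — no assignment works.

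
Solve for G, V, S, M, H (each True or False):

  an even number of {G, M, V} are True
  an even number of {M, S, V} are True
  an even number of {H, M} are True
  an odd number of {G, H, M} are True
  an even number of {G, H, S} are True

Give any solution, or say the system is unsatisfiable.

G = True; V = True; S = True; M = False; H = False

{G, M, V}: 2 true → even ✓
{M, S, V}: 2 true → even ✓
{H, M}: 0 true → even ✓
{G, H, M}: 1 true → odd ✓
{G, H, S}: 2 true → even ✓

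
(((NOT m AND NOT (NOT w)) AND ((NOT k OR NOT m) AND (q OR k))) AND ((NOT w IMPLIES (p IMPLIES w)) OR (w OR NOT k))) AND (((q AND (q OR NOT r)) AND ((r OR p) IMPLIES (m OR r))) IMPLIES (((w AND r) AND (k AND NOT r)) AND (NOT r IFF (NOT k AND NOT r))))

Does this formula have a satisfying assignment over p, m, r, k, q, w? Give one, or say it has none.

p = False, m = False, r = True, k = True, q = False, w = True

  ((NOT m AND NOT (NOT w)) AND ((NOT k OR NOT m) AND (q OR k))) AND ((NOT w IMPLIES (p IMPLIES w)) OR (w OR NOT k)) = True
    (NOT m AND NOT (NOT w)) AND ((NOT k OR NOT m) AND (q OR k)) = True
      NOT m AND NOT (NOT w) = True
        NOT m = True
        NOT (NOT w) = True
          NOT w = False
      (NOT k OR NOT m) AND (q OR k) = True
        NOT k OR NOT m = True
          NOT k = False
          NOT m = True
        q OR k = True
    (NOT w IMPLIES (p IMPLIES w)) OR (w OR NOT k) = True
      NOT w IMPLIES (p IMPLIES w) = True
        NOT w = False
        p IMPLIES w = True
      w OR NOT k = True
        NOT k = False
  ((q AND (q OR NOT r)) AND ((r OR p) IMPLIES (m OR r))) IMPLIES (((w AND r) AND (k AND NOT r)) AND (NOT r IFF (NOT k AND NOT r))) = True
    (q AND (q OR NOT r)) AND ((r OR p) IMPLIES (m OR r)) = False
      q AND (q OR NOT r) = False
        q OR NOT r = False
          NOT r = False
      (r OR p) IMPLIES (m OR r) = True
        r OR p = True
        m OR r = True
    ((w AND r) AND (k AND NOT r)) AND (NOT r IFF (NOT k AND NOT r)) = False
      (w AND r) AND (k AND NOT r) = False
        w AND r = True
        k AND NOT r = False
          NOT r = False
      NOT r IFF (NOT k AND NOT r) = True
        NOT r = False
        NOT k AND NOT r = False
          NOT k = False
          NOT r = False
Both conjuncts True, so the formula holds.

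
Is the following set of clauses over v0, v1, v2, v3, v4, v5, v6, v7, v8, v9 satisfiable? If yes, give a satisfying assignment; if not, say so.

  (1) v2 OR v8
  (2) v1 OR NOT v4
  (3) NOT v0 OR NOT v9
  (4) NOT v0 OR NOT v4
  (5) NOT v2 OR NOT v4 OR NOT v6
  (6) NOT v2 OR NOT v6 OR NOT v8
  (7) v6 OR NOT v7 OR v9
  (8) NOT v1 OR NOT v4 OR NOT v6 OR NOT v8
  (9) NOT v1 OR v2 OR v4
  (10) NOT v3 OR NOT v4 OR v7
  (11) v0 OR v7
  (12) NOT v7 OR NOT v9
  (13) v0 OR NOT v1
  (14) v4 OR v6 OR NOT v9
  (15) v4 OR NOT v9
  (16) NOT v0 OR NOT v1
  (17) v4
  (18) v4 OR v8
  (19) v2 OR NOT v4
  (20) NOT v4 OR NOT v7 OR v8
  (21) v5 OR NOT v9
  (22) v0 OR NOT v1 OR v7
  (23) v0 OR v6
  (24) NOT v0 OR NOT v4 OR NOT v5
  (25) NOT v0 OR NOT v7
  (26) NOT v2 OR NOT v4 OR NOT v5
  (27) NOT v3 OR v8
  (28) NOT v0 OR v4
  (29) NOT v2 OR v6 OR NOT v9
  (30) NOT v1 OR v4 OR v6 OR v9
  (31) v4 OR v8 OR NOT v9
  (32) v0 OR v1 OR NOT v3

The formula is unsatisfiable.

Case v1 = True:
  (v0 OR NOT v1) forces v0 = True.
  Clause (NOT v0 OR NOT v1) is falsified — contradiction.
Case v1 = False:
  (v1 OR NOT v4) forces v4 = False.
  Clause (v4) is falsified — contradiction.
Both cases fail, so the formula is unsatisfiable.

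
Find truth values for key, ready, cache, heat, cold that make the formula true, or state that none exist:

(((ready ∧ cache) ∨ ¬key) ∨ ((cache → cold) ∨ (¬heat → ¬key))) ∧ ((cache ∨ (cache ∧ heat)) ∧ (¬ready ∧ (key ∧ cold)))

key: True, ready: False, cache: True, heat: True, cold: True

  ((ready ∧ cache) ∨ ¬key) ∨ ((cache → cold) ∨ (¬heat → ¬key)) = True
    (ready ∧ cache) ∨ ¬key = False
      ready ∧ cache = False
      ¬key = False
    (cache → cold) ∨ (¬heat → ¬key) = True
      cache → cold = True
      ¬heat → ¬key = True
        ¬heat = False
        ¬key = False
  (cache ∨ (cache ∧ heat)) ∧ (¬ready ∧ (key ∧ cold)) = True
    cache ∨ (cache ∧ heat) = True
      cache ∧ heat = True
    ¬ready ∧ (key ∧ cold) = True
      ¬ready = True
      key ∧ cold = True
Both conjuncts True, so the formula holds.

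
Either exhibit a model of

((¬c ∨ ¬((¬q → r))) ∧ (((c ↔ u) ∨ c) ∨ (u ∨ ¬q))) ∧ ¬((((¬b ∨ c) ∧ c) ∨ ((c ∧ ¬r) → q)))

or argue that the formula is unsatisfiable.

UNSATISFIABLE

The conjunct ¬((((¬b ∨ c) ∧ c) ∨ ((c ∧ ¬r) → q))) is unsatisfiable on its own:
  c = True: this becomes ¬((True ∨ (¬r → q))) = False.
  c = False: this becomes ¬((False ∨ True)) = False.
So the whole conjunction is unsatisfiable.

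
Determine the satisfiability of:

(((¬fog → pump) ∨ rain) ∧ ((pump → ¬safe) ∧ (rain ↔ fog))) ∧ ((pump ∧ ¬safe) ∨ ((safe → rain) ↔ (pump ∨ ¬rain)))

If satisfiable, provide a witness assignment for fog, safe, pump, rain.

fog = True; safe = False; pump = True; rain = True

  ((¬fog → pump) ∨ rain) ∧ ((pump → ¬safe) ∧ (rain ↔ fog)) = True
    (¬fog → pump) ∨ rain = True
      ¬fog → pump = True
        ¬fog = False
    (pump → ¬safe) ∧ (rain ↔ fog) = True
      pump → ¬safe = True
        ¬safe = True
      rain ↔ fog = True
  (pump ∧ ¬safe) ∨ ((safe → rain) ↔ (pump ∨ ¬rain)) = True
    pump ∧ ¬safe = True
      ¬safe = True
    (safe → rain) ↔ (pump ∨ ¬rain) = True
      safe → rain = True
      pump ∨ ¬rain = True
        ¬rain = False
Both conjuncts True, so the formula holds.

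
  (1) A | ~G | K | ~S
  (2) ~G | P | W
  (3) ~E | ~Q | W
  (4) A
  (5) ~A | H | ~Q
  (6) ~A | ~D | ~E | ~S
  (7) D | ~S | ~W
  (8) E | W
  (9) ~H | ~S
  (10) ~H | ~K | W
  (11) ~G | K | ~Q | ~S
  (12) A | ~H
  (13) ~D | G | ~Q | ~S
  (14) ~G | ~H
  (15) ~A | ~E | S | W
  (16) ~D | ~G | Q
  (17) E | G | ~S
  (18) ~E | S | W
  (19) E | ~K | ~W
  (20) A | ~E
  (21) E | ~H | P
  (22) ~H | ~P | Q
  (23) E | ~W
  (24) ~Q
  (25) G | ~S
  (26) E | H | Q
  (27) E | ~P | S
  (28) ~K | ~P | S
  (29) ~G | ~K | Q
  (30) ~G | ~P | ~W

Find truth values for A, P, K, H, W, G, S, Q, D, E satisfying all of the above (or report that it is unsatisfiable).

A = True; P = False; K = True; H = True; W = True; G = False; S = False; Q = False; D = True; E = True

Unit clause (A) forces A = True.
Unit clause (~Q) forces Q = False.
Set P = False.
Set K = True.
  then (~G | ~K | Q) forces G = False.
  then (G | ~S) forces S = False.
Set H = True.
  then (~H | ~K | W) forces W = True.
  then (E | ~K | ~W) forces E = True.
Set D = True.
All clauses satisfied.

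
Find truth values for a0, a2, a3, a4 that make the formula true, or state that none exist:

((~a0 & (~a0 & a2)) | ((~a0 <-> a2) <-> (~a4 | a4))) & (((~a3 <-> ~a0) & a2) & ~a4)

a0=F; a2=T; a3=F; a4=F

  (~a0 & (~a0 & a2)) | ((~a0 <-> a2) <-> (~a4 | a4)) = True
    ~a0 & (~a0 & a2) = True
      ~a0 = True
      ~a0 & a2 = True
        ~a0 = True
    (~a0 <-> a2) <-> (~a4 | a4) = True
      ~a0 <-> a2 = True
        ~a0 = True
      ~a4 | a4 = True
        ~a4 = True
  ((~a3 <-> ~a0) & a2) & ~a4 = True
    (~a3 <-> ~a0) & a2 = True
      ~a3 <-> ~a0 = True
        ~a3 = True
        ~a0 = True
    ~a4 = True
Both conjuncts True, so the formula holds.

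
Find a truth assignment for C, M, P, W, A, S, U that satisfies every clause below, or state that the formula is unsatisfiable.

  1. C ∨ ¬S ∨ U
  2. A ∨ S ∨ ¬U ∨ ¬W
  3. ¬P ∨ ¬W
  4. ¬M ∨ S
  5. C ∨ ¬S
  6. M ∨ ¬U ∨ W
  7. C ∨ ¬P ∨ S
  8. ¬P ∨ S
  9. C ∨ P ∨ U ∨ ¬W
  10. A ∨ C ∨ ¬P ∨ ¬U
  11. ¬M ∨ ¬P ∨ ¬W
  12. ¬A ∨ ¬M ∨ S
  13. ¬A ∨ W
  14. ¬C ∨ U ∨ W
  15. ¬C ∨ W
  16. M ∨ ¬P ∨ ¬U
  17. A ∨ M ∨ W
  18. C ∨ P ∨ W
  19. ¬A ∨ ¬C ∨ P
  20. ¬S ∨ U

C = True, M = True, P = False, W = True, A = False, S = True, U = True

Set C = True.
  then (¬C ∨ W) forces W = True.
  then (¬P ∨ ¬W) forces P = False.
  then (¬A ∨ ¬C ∨ P) forces A = False.
Set M = True.
  then (¬M ∨ S) forces S = True.
  then (¬S ∨ U) forces U = True.
All clauses satisfied.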